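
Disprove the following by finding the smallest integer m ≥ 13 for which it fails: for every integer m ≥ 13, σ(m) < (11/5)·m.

m = 24

A counterexample is any integer m ≥ 13 such that the claim fails; we check each in order.
The first 11 eligible values, up to m = 23, all satisfy the conclusion.
m = 24: σ(24) = 60; 60 ≥ 264/5.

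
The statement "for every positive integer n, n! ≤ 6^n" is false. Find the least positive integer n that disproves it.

Check each positive integer n in order until n! > 6^n.
For n = 1, 2, 3, 4, …, 11, 12, 13 the conclusion holds.
n = 14: n! = 87178291200 and 6^n = 78364164096, so 87178291200 > 78364164096.
Hence n = 14 is a counterexample.

n = 14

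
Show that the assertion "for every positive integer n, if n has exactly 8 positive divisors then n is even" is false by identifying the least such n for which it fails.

For n = 24, 30, 40, 42, …, 88, 102, 104 the conclusion holds.
n = 105: divisors of 105: 1, 3, 5, 7, 15, 21, 35, 105; 105 is odd.

n = 105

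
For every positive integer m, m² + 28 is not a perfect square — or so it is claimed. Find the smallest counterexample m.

We need the least positive integer m for which m² + 28 is a perfect square.
m = 1: 1² + 28 = 29, not a perfect square.
m = 2: 2² + 28 = 32, not a perfect square.
m = 3: 3² + 28 = 37, not a perfect square.
m = 4: 4² + 28 = 44, not a perfect square.
m = 5: 5² + 28 = 53, not a perfect square.
m = 6: 6² + 28 = 64 = 8², a perfect square.

m = 6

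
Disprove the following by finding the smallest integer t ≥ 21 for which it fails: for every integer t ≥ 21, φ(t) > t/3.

t = 24

For t = 21, 22, 23 the conclusion holds.
t = 24: φ(24) = 8 and 24/3 = 8, so φ(24) ≤ 24/3.
So t = 24 is the smallest counterexample.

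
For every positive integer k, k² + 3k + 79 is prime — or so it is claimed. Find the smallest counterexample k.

For k = 1, 2, 3, 4 the conclusion holds.
k = 5: k² + 3k + 79 = 119 = 7 × 17, composite.

k = 5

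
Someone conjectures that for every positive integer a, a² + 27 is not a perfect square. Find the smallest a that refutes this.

a = 3

We need the least positive integer a for which a² + 27 is a perfect square.
For a = 1, 2 the conclusion holds.
a = 3: 3² + 27 = 36 = 6², a perfect square.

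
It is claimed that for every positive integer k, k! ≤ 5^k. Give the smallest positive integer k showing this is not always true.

k = 12

We need the least positive integer k for which k! > 5^k.
For k = 1, 2, 3, 4, …, 9, 10, 11 the conclusion holds.
k = 12: k! = 479001600 and 5^k = 244140625, so 479001600 > 244140625.
Hence k = 12 is a counterexample.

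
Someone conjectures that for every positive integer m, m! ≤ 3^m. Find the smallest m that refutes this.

m = 7

We need the least positive integer m for which m! > 3^m.
For m = 1, 2, 3, 4, 5, 6 the conclusion holds.
m = 7: m! = 5040 and 3^m = 2187, so 5040 > 2187.
Hence m = 7 is a counterexample.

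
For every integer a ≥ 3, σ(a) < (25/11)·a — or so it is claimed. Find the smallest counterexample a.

a = 12

Check each integer a ≥ 3 in order until the claim fails.
For a = 3, 4, 5, 6, 7, 8, 9, 10, 11 the conclusion holds.
a = 12: σ(12) = 28; 28 ≥ 300/11.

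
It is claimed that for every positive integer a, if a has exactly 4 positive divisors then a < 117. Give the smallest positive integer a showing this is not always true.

a = 118

The first 35 eligible values, up to a = 115, all satisfy the conclusion.
a = 118: τ(118) = 4; 118 ≥ 117.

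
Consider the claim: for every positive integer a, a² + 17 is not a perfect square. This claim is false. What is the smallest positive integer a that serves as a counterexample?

Check each positive integer a in order until a² + 17 is a perfect square.
a = 1: 1² + 17 = 18, not a perfect square.
a = 2: 2² + 17 = 21, not a perfect square.
a = 3: 3² + 17 = 26, not a perfect square.
a = 4: 4² + 17 = 33, not a perfect square.
a = 5: 5² + 17 = 42, not a perfect square.
a = 6: 6² + 17 = 53, not a perfect square.
a = 7: 7² + 17 = 66, not a perfect square.
a = 8: 8² + 17 = 81 = 9², a perfect square.

a = 8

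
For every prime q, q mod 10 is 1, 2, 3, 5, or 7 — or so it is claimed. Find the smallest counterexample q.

q = 2: 2 mod 10 = 2.
q = 3: 3 mod 10 = 3.
q = 5: 5 mod 10 = 5.
q = 7: 7 mod 10 = 7.
q = 11: 11 mod 10 = 1.
q = 13: 13 mod 10 = 3.
q = 17: 17 mod 10 = 7.
q = 19: 19 mod 10 = 9 — not in {1, 2, 3, 5, 7}.
Hence q = 19 is a counterexample.

q = 19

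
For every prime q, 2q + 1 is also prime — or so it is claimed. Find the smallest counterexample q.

We need the least prime q for which 2q + 1 is not prime.
q = 2: 2q + 1 = 5, prime.
q = 3: 2q + 1 = 7, prime.
q = 5: 2q + 1 = 11, prime.
q = 7: 2q + 1 = 15 = 3 × 5, not prime.
So q = 7 is the smallest counterexample.

q = 7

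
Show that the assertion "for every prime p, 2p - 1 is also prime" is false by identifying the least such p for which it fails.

p = 5

We need the least prime p for which 2p - 1 is not prime.
For p = 2, 3 the conclusion holds.
p = 5: 2p - 1 = 9 = 3 × 3, not prime.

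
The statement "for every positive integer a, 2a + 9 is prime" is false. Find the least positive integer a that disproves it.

A counterexample is any positive integer a such that 2a + 9 is not prime; we check each in order.
a = 1: 2a + 9 = 11, prime.
a = 2: 2a + 9 = 13, prime.
a = 3: 2a + 9 = 15 = 3 × 5, composite.
Hence a = 3 is a counterexample.

a = 3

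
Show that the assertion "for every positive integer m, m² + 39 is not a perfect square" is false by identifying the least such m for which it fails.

m = 5

A counterexample is any positive integer m such that m² + 39 is a perfect square; we check each in order.
For m = 1, 2, 3, 4 the conclusion holds.
m = 5: 5² + 39 = 64 = 8², a perfect square.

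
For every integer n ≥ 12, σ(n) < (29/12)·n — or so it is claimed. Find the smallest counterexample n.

Check each integer n ≥ 12 in order until the claim fails.
The first 12 eligible values, up to n = 23, all satisfy the conclusion.
n = 24: σ(24) = 60; 60 ≥ 58.

n = 24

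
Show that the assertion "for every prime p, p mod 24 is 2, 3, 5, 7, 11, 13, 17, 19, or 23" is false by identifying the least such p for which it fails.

p = 73

The first 20 eligible values, up to p = 71, all satisfy the conclusion.
p = 73: 73 mod 24 = 1 — not in {2, 3, 5, 7, 11, 13, 17, 19, 23}.
So p = 73 is the smallest counterexample.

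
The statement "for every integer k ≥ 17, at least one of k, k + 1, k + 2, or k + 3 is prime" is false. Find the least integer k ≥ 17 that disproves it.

k = 24

Check each integer k ≥ 17 in order until k, k + 1, k + 2, k + 3 are all composite.
k = 17: 17 is prime.
k = 18: 19 is prime.
k = 19: 19 is prime.
k = 20: 23 is prime.
k = 21: 23 is prime.
k = 22: 23 is prime.
k = 23: 23 is prime.
k = 24: 24 = 2 × 12; 25 = 5 × 5; 26 = 2 × 13; 27 = 3 × 9 — all composite.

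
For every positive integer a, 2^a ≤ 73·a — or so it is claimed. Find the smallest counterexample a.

a = 10

We need the least positive integer a for which 2^a > 73·a.
For a = 1, 2, 3, 4, 5, 6, 7, 8, 9 the conclusion holds.
a = 10: 2^a = 1024 and 73·a = 730, so 1024 > 730.
Hence a = 10 is a counterexample.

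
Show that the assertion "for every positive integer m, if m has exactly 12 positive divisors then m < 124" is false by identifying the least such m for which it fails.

m = 126

We need the least positive integer m for which m has exactly 12 positive divisors but the claim fails.
m = 60: τ(60) = 12; 60 < 124.
m = 72: τ(72) = 12; 72 < 124.
m = 84: τ(84) = 12; 84 < 124.
m = 90: τ(90) = 12; 90 < 124.
m = 96: τ(96) = 12; 96 < 124.
m = 108: τ(108) = 12; 108 < 124.
m = 126: τ(126) = 12; 126 ≥ 124.
Thus m = 126 disproves the claim, and no smaller m works.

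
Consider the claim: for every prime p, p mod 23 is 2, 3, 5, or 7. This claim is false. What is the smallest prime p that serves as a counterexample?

We need the least prime p for which the claim fails.
For p = 2, 3, 5, 7 the conclusion holds.
p = 11: 11 mod 23 = 11 — not in {2, 3, 5, 7}.
So p = 11 is the smallest counterexample.

p = 11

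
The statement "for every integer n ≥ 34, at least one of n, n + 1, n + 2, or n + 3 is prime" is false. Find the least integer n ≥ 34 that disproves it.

We need the least integer n ≥ 34 for which n, n + 1, n + 2, n + 3 are all composite.
The first 14 eligible values, up to n = 47, all satisfy the conclusion.
n = 48: 48 = 2 × 24; 49 = 7 × 7; 50 = 2 × 25; 51 = 3 × 17 — all composite.
So n = 48 is the smallest counterexample.

n = 48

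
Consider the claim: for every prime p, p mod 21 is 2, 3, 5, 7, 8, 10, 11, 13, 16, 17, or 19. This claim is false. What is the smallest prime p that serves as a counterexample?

A counterexample is any prime p such that the claim fails; we check each in order.
For p = 2, 3, 5, 7, …, 29, 31, 37 the conclusion holds.
p = 41: 41 mod 21 = 20 — not in {2, 3, 5, 7, 8, 10, 11, 13, 16, 17, 19}.
So p = 41 is the smallest counterexample.

p = 41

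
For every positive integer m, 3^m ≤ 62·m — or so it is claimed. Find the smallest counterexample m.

A counterexample is any positive integer m such that 3^m > 62·m; we check each in order.
For m = 1, 2, 3, 4, 5 the conclusion holds.
m = 6: 3^m = 729 and 62·m = 372, so 729 > 372.
So m = 6 is the smallest counterexample.

m = 6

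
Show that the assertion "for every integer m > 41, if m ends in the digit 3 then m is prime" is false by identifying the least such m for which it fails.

Check each integer m > 41 in order until m ends in the digit 3 but m is not prime.
For m = 43, 53 the conclusion holds.
m = 63: 63 ends in 3; 63 = 3 × 21, composite.
So m = 63 is the smallest counterexample.

m = 63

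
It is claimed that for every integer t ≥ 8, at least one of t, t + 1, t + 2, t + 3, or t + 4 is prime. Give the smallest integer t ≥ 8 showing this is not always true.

t = 24

Check each integer t ≥ 8 in order until t, t + 1, t + 2, t + 3, t + 4 are all composite.
For t = 8, 9, 10, 11, …, 21, 22, 23 the conclusion holds.
t = 24: 24 = 2 × 12; 25 = 5 × 5; 26 = 2 × 13; 27 = 3 × 9; 28 = 2 × 14 — all composite.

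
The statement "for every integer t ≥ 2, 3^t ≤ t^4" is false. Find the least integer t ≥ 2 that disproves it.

Check each integer t ≥ 2 in order until 3^t > t^4.
The first 6 eligible values, up to t = 7, all satisfy the conclusion.
t = 8: 3^t = 6561 and t^4 = 4096, so 6561 > 4096.
Hence t = 8 is a counterexample.

t = 8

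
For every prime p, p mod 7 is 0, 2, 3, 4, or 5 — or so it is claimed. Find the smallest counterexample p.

p = 13

A counterexample is any prime p such that the claim fails; we check each in order.
The first 5 eligible values, up to p = 11, all satisfy the conclusion.
p = 13: 13 mod 7 = 6 — not in {0, 2, 3, 4, 5}.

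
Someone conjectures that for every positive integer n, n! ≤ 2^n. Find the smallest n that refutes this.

n = 1: n! = 1 and 2^n = 2, so 1 ≤ 2.
n = 2: n! = 2 and 2^n = 4, so 2 ≤ 4.
n = 3: n! = 6 and 2^n = 8, so 6 ≤ 8.
n = 4: n! = 24 and 2^n = 16, so 24 > 16.
Thus n = 4 disproves the claim, and no smaller n works.

n = 4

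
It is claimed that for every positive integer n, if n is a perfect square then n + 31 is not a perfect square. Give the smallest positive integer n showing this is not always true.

For n = 1, 4, 9, 16, …, 144, 169, 196 the conclusion holds.
n = 225: 225 = 15² and 225 + 31 = 256 = 16².
Hence n = 225 is a counterexample.

n = 225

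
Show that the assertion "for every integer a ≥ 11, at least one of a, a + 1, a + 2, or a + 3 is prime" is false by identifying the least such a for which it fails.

a = 24

For a = 11, 12, 13, 14, …, 21, 22, 23 the conclusion holds.
a = 24: 24 = 2 × 12; 25 = 5 × 5; 26 = 2 × 13; 27 = 3 × 9 — all composite.
So a = 24 is the smallest counterexample.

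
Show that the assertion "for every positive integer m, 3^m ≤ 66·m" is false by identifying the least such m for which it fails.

A counterexample is any positive integer m such that 3^m > 66·m; we check each in order.
m = 1: 3^m = 3 and 66·m = 66, so 3 ≤ 66.
m = 2: 3^m = 9 and 66·m = 132, so 9 ≤ 132.
m = 3: 3^m = 27 and 66·m = 198, so 27 ≤ 198.
m = 4: 3^m = 81 and 66·m = 264, so 81 ≤ 264.
m = 5: 3^m = 243 and 66·m = 330, so 243 ≤ 330.
m = 6: 3^m = 729 and 66·m = 396, so 729 > 396.
Thus m = 6 disproves the claim, and no smaller m works.

m = 6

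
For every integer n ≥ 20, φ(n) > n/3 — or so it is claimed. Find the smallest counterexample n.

Check each integer n ≥ 20 in order until the claim fails.
For n = 20, 21, 22, 23 the conclusion holds.
n = 24: φ(24) = 8 and 24/3 = 8, so φ(24) ≤ 24/3.
So n = 24 is the smallest counterexample.

n = 24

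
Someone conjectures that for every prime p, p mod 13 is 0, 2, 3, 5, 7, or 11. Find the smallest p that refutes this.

p = 17

We need the least prime p for which the claim fails.
The first 6 eligible values, up to p = 13, all satisfy the conclusion.
p = 17: 17 mod 13 = 4 — not in {0, 2, 3, 5, 7, 11}.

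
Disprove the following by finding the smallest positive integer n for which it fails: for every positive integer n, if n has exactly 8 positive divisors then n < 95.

A counterexample is any positive integer n such that n has exactly 8 positive divisors but the claim fails; we check each in order.
For n = 24, 30, 40, 42, 54, 56, 66, 70, 78, 88 the conclusion holds.
n = 102: τ(102) = 8; 102 ≥ 95.
Hence n = 102 is a counterexample.

n = 102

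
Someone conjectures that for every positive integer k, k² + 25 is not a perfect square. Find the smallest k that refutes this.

k = 12

For k = 1, 2, 3, 4, …, 9, 10, 11 the conclusion holds.
k = 12: 12² + 25 = 169 = 13², a perfect square.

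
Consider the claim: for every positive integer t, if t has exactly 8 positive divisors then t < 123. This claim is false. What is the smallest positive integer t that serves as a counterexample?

A counterexample is any positive integer t such that t has exactly 8 positive divisors but the claim fails; we check each in order.
The first 15 eligible values, up to t = 114, all satisfy the conclusion.
t = 128: τ(128) = 8; 128 ≥ 123.
So t = 128 is the smallest counterexample.

t = 128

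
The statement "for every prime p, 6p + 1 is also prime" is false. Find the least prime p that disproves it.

p = 19

We need the least prime p for which 6p + 1 is not prime.
For p = 2, 3, 5, 7, 11, 13, 17 the conclusion holds.
p = 19: 6p + 1 = 115 = 5 × 23, not prime.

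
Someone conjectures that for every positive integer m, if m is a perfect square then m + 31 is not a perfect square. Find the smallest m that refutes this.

m = 225

A counterexample is any positive integer m such that m is a perfect square but m + 31 is a perfect square; we check each in order.
For m = 1, 4, 9, 16, …, 144, 169, 196 the conclusion holds.
m = 225: 225 = 15² and 225 + 31 = 256 = 16².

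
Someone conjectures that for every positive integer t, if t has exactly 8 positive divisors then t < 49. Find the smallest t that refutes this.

t = 54

A counterexample is any positive integer t such that t has exactly 8 positive divisors but the claim fails; we check each in order.
For t = 24, 30, 40, 42 the conclusion holds.
t = 54: τ(54) = 8; 54 ≥ 49.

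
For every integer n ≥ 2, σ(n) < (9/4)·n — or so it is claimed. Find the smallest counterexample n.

We need the least integer n ≥ 2 for which the claim fails.
For n = 2, 3, 4, 5, 6, 7, 8, 9, 10, 11 the conclusion holds.
n = 12: σ(12) = 28; 28 ≥ 27.
So n = 12 is the smallest counterexample.

n = 12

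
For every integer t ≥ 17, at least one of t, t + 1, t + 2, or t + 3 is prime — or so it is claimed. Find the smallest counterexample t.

We need the least integer t ≥ 17 for which t, t + 1, t + 2, t + 3 are all composite.
t = 17: 17 is prime.
t = 18: 19 is prime.
t = 19: 19 is prime.
t = 20: 23 is prime.
t = 21: 23 is prime.
t = 22: 23 is prime.
t = 23: 23 is prime.
t = 24: 24 = 2 × 12; 25 = 5 × 5; 26 = 2 × 13; 27 = 3 × 9 — all composite.

t = 24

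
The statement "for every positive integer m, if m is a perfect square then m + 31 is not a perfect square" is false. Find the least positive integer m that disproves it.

For m = 1, 4, 9, 16, …, 144, 169, 196 the conclusion holds.
m = 225: 225 = 15² and 225 + 31 = 256 = 16².
Hence m = 225 is a counterexample.

m = 225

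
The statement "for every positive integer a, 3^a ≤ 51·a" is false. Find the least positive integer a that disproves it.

a = 6

Check each positive integer a in order until 3^a > 51·a.
For a = 1, 2, 3, 4, 5 the conclusion holds.
a = 6: 3^a = 729 and 51·a = 306, so 729 > 306.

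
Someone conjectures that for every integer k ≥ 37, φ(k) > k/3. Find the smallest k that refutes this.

We need the least integer k ≥ 37 for which the claim fails.
The first 5 eligible values, up to k = 41, all satisfy the conclusion.
k = 42: φ(42) = 12 and 42/3 = 14, so φ(42) ≤ 42/3.
So k = 42 is the smallest counterexample.

k = 42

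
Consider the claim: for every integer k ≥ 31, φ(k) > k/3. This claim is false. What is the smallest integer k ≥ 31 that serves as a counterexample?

Check each integer k ≥ 31 in order until the claim fails.
k = 31: φ(31) = 30 and 31/3 = 31/3, so φ(31) > 31/3.
k = 32: φ(32) = 16 and 32/3 = 32/3, so φ(32) > 32/3.
k = 33: φ(33) = 20 and 33/3 = 11, so φ(33) > 33/3.
k = 34: φ(34) = 16 and 34/3 = 34/3, so φ(34) > 34/3.
k = 35: φ(35) = 24 and 35/3 = 35/3, so φ(35) > 35/3.
k = 36: φ(36) = 12 and 36/3 = 12, so φ(36) ≤ 36/3.
Hence k = 36 is a counterexample.

k = 36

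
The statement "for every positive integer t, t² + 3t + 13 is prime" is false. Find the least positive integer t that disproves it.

t = 9

We need the least positive integer t for which t² + 3t + 13 is not prime.
The first 8 eligible values, up to t = 8, all satisfy the conclusion.
t = 9: t² + 3t + 13 = 121 = 11 × 11, composite.
So t = 9 is the smallest counterexample.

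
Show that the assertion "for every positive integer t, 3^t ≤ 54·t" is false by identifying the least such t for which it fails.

A counterexample is any positive integer t such that 3^t > 54·t; we check each in order.
t = 1: 3^t = 3 and 54·t = 54, so 3 ≤ 54.
t = 2: 3^t = 9 and 54·t = 108, so 9 ≤ 108.
t = 3: 3^t = 27 and 54·t = 162, so 27 ≤ 162.
t = 4: 3^t = 81 and 54·t = 216, so 81 ≤ 216.
t = 5: 3^t = 243 and 54·t = 270, so 243 ≤ 270.
t = 6: 3^t = 729 and 54·t = 324, so 729 > 324.

t = 6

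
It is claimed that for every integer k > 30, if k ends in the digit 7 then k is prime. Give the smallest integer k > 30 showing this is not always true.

We need the least integer k > 30 for which k ends in the digit 7 but k is not prime.
For k = 37, 47 the conclusion holds.
k = 57: 57 ends in 7; 57 = 3 × 19, composite.

k = 57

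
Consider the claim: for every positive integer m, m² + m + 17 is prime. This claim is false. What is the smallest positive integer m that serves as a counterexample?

A counterexample is any positive integer m such that m² + m + 17 is not prime; we check each in order.
For m = 1, 2, 3, 4, …, 13, 14, 15 the conclusion holds.
m = 16: m² + m + 17 = 289 = 17 × 17, composite.
So m = 16 is the smallest counterexample.

m = 16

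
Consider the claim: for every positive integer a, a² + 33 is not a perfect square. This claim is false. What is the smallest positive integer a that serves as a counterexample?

a = 4

A counterexample is any positive integer a such that a² + 33 is a perfect square; we check each in order.
For a = 1, 2, 3 the conclusion holds.
a = 4: 4² + 33 = 49 = 7², a perfect square.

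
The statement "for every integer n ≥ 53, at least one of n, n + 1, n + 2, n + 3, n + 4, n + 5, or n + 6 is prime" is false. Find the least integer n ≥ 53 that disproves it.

The first 37 eligible values, up to n = 89, all satisfy the conclusion.
n = 90: 90 = 2 × 45; 91 = 7 × 13; 92 = 2 × 46; 93 = 3 × 31; 94 = 2 × 47; 95 = 5 × 19; 96 = 2 × 48 — all composite.

n = 90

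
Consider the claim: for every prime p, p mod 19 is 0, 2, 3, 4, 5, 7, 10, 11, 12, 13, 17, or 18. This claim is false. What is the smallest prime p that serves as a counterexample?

Check each prime p in order until the claim fails.
For p = 2, 3, 5, 7, …, 37, 41, 43 the conclusion holds.
p = 47: 47 mod 19 = 9 — not in {0, 2, 3, 4, 5, 7, 10, 11, 12, 13, 17, 18}.

p = 47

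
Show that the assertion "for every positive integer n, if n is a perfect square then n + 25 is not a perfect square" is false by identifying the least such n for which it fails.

A counterexample is any positive integer n such that n is a perfect square but n + 25 is a perfect square; we check each in order.
For n = 1, 4, 9, 16, …, 81, 100, 121 the conclusion holds.
n = 144: 144 = 12² and 144 + 25 = 169 = 13².
Thus n = 144 disproves the claim, and no smaller n works.

n = 144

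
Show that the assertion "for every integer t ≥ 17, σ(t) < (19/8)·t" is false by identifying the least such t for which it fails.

We need the least integer t ≥ 17 for which the claim fails.
The first 7 eligible values, up to t = 23, all satisfy the conclusion.
t = 24: σ(24) = 60; 60 ≥ 57.

t = 24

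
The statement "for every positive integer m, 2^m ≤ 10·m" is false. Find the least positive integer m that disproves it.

We need the least positive integer m for which 2^m > 10·m.
m = 1: 2^m = 2 and 10·m = 10, so 2 ≤ 10.
m = 2: 2^m = 4 and 10·m = 20, so 4 ≤ 20.
m = 3: 2^m = 8 and 10·m = 30, so 8 ≤ 30.
m = 4: 2^m = 16 and 10·m = 40, so 16 ≤ 40.
m = 5: 2^m = 32 and 10·m = 50, so 32 ≤ 50.
m = 6: 2^m = 64 and 10·m = 60, so 64 > 60.

m = 6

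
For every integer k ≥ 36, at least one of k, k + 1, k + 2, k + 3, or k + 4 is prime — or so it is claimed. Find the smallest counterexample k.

k = 48

We need the least integer k ≥ 36 for which k, k + 1, k + 2, k + 3, k + 4 are all composite.
For k = 36, 37, 38, 39, …, 45, 46, 47 the conclusion holds.
k = 48: 48 = 2 × 24; 49 = 7 × 7; 50 = 2 × 25; 51 = 3 × 17; 52 = 2 × 26 — all composite.
Hence k = 48 is a counterexample.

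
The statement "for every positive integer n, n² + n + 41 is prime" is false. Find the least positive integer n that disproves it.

n = 40

We need the least positive integer n for which n² + n + 41 is not prime.
For n = 1, 2, 3, 4, …, 37, 38, 39 the conclusion holds.
n = 40: n² + n + 41 = 1681 = 41 × 41, composite.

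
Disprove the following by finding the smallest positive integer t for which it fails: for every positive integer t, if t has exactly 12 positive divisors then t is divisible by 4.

A counterexample is any positive integer t such that t has exactly 12 positive divisors but t is not divisible by 4; we check each in order.
t = 60: τ(60) = 12; 60 mod 4 = 0.
t = 72: τ(72) = 12; 72 mod 4 = 0.
t = 84: τ(84) = 12; 84 mod 4 = 0.
t = 90: τ(90) = 12; 90 mod 4 = 2.

t = 90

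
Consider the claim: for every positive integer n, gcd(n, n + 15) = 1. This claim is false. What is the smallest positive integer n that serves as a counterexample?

For n = 1, 2 the conclusion holds.
n = 3: gcd(3, 18) = 3.

n = 3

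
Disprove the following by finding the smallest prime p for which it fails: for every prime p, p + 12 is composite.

We need the least prime p for which p + 12 is prime.
p = 2: p + 12 = 14 = 2 × 7, composite.
p = 3: p + 12 = 15 = 3 × 5, composite.
p = 5: p + 12 = 17, prime — not composite.

p = 5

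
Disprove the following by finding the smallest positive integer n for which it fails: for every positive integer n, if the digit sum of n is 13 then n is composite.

n = 49: digit sum 13; 49 is composite.
n = 58: digit sum 13; 58 is composite.
n = 67: digit sum 13; 67 is prime, not composite.

n = 67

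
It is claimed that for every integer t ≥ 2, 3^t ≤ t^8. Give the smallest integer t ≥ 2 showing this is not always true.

t = 23

We need the least integer t ≥ 2 for which 3^t > t^8.
The first 21 eligible values, up to t = 22, all satisfy the conclusion.
t = 23: 3^t = 94143178827 and t^8 = 78310985281, so 94143178827 > 78310985281.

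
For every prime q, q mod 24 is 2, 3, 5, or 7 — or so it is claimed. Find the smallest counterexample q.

q = 11

The first 4 eligible values, up to q = 7, all satisfy the conclusion.
q = 11: 11 mod 24 = 11 — not in {2, 3, 5, 7}.
Hence q = 11 is a counterexample.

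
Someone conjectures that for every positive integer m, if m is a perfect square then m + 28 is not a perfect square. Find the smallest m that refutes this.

A counterexample is any positive integer m such that m is a perfect square but m + 28 is a perfect square; we check each in order.
For m = 1, 4, 9, 16, 25 the conclusion holds.
m = 36: 36 = 6² and 36 + 28 = 64 = 8².
Thus m = 36 disproves the claim, and no smaller m works.

m = 36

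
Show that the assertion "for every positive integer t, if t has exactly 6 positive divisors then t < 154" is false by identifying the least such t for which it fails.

t = 164

Check each positive integer t in order until t has exactly 6 positive divisors but the claim fails.
The first 22 eligible values, up to t = 153, all satisfy the conclusion.
t = 164: τ(164) = 6; 164 ≥ 154.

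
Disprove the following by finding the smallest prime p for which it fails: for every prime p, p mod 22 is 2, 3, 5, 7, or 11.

Check each prime p in order until the claim fails.
p = 2: 2 mod 22 = 2.
p = 3: 3 mod 22 = 3.
p = 5: 5 mod 22 = 5.
p = 7: 7 mod 22 = 7.
p = 11: 11 mod 22 = 11.
p = 13: 13 mod 22 = 13 — not in {2, 3, 5, 7, 11}.
Hence p = 13 is a counterexample.

p = 13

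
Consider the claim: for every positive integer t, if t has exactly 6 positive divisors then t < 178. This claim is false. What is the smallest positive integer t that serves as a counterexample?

We need the least positive integer t for which t has exactly 6 positive divisors but the claim fails.
The first 26 eligible values, up to t = 175, all satisfy the conclusion.
t = 188: τ(188) = 6; 188 ≥ 178.
Thus t = 188 disproves the claim, and no smaller t works.

t = 188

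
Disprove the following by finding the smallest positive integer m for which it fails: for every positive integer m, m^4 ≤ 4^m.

m = 1: m^4 = 1 and 4^m = 4, so 1 ≤ 4.
m = 2: m^4 = 16 and 4^m = 16, so 16 ≤ 16.
m = 3: m^4 = 81 and 4^m = 64, so 81 > 64.
Thus m = 3 disproves the claim, and no smaller m works.

m = 3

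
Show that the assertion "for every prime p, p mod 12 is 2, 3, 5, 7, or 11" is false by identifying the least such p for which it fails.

Check each prime p in order until the claim fails.
For p = 2, 3, 5, 7, 11 the conclusion holds.
p = 13: 13 mod 12 = 1 — not in {2, 3, 5, 7, 11}.

p = 13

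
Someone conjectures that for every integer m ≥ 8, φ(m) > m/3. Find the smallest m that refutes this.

m = 12

m = 8: φ(8) = 4 and 8/3 = 8/3, so φ(8) > 8/3.
m = 9: φ(9) = 6 and 9/3 = 3, so φ(9) > 9/3.
m = 10: φ(10) = 4 and 10/3 = 10/3, so φ(10) > 10/3.
m = 11: φ(11) = 10 and 11/3 = 11/3, so φ(11) > 11/3.
m = 12: φ(12) = 4 and 12/3 = 4, so φ(12) ≤ 12/3.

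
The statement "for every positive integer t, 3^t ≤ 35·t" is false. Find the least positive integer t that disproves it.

t = 5

Check each positive integer t in order until 3^t > 35·t.
The first 4 eligible values, up to t = 4, all satisfy the conclusion.
t = 5: 3^t = 243 and 35·t = 175, so 243 > 175.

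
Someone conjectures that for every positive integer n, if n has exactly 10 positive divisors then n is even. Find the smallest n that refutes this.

n = 405

We need the least positive integer n for which n has exactly 10 positive divisors but n is odd.
For n = 48, 80, 112, 162, 176, 208, 272, 304, 368 the conclusion holds.
n = 405: divisors of 405: 10 divisors; 405 is odd.
Hence n = 405 is a counterexample.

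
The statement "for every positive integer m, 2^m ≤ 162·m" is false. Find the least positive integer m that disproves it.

m = 11

Check each positive integer m in order until 2^m > 162·m.
The first 10 eligible values, up to m = 10, all satisfy the conclusion.
m = 11: 2^m = 2048 and 162·m = 1782, so 2048 > 1782.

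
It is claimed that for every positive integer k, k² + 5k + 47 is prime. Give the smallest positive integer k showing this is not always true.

A counterexample is any positive integer k such that k² + 5k + 47 is not prime; we check each in order.
For k = 1, 2, 3, 4, …, 35, 36, 37 the conclusion holds.
k = 38: k² + 5k + 47 = 1681 = 41 × 41, composite.

k = 38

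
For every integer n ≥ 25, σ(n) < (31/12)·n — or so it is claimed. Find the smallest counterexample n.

We need the least integer n ≥ 25 for which the claim fails.
The first 23 eligible values, up to n = 47, all satisfy the conclusion.
n = 48: σ(48) = 124; 124 ≥ 124.

n = 48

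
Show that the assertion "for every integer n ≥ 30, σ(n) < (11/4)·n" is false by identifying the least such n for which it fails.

n = 60

Check each integer n ≥ 30 in order until the claim fails.
For n = 30, 31, 32, 33, …, 57, 58, 59 the conclusion holds.
n = 60: σ(60) = 168; 168 ≥ 165.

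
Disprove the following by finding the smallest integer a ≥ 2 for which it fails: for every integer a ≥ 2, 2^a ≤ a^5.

a = 23

We need the least integer a ≥ 2 for which 2^a > a^5.
For a = 2, 3, 4, 5, …, 20, 21, 22 the conclusion holds.
a = 23: 2^a = 8388608 and a^5 = 6436343, so 8388608 > 6436343.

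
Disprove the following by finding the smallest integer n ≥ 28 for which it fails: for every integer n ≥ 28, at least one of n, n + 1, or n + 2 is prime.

Check each integer n ≥ 28 in order until n, n + 1, n + 2 are all composite.
The first 4 eligible values, up to n = 31, all satisfy the conclusion.
n = 32: 32 = 2 × 16; 33 = 3 × 11; 34 = 2 × 17 — all composite.
Hence n = 32 is a counterexample.

n = 32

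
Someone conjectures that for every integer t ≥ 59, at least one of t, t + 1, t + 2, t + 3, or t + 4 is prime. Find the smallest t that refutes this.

Check each integer t ≥ 59 in order until t, t + 1, t + 2, t + 3, t + 4 are all composite.
t = 59: 59 is prime.
t = 60: 61 is prime.
t = 61: 61 is prime.
t = 62: 62 = 2 × 31; 63 = 3 × 21; 64 = 2 × 32; 65 = 5 × 13; 66 = 2 × 33 — all composite.

t = 62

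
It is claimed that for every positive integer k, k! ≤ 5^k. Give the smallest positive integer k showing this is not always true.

A counterexample is any positive integer k such that k! > 5^k; we check each in order.
For k = 1, 2, 3, 4, …, 9, 10, 11 the conclusion holds.
k = 12: k! = 479001600 and 5^k = 244140625, so 479001600 > 244140625.
Thus k = 12 disproves the claim, and no smaller k works.

k = 12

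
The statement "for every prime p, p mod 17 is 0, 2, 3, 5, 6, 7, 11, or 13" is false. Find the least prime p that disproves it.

p = 29

A counterexample is any prime p such that the claim fails; we check each in order.
For p = 2, 3, 5, 7, 11, 13, 17, 19, 23 the conclusion holds.
p = 29: 29 mod 17 = 12 — not in {0, 2, 3, 5, 6, 7, 11, 13}.
Hence p = 29 is a counterexample.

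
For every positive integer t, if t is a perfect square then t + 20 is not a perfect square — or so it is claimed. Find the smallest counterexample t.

We need the least positive integer t for which t is a perfect square but t + 20 is a perfect square.
t = 1: 1 + 20 = 21, not a perfect square.
t = 4: 4 + 20 = 24, not a perfect square.
t = 9: 9 + 20 = 29, not a perfect square.
t = 16: 16 = 4² and 16 + 20 = 36 = 6².
Thus t = 16 disproves the claim, and no smaller t works.

t = 16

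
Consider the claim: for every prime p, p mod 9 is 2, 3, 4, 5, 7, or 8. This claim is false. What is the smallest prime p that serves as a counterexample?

We need the least prime p for which the claim fails.
The first 7 eligible values, up to p = 17, all satisfy the conclusion.
p = 19: 19 mod 9 = 1 — not in {2, 3, 4, 5, 7, 8}.
So p = 19 is the smallest counterexample.

p = 19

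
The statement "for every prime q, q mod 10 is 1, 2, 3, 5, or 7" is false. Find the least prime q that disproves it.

q = 19

We need the least prime q for which the claim fails.
q = 2: 2 mod 10 = 2.
q = 3: 3 mod 10 = 3.
q = 5: 5 mod 10 = 5.
q = 7: 7 mod 10 = 7.
q = 11: 11 mod 10 = 1.
q = 13: 13 mod 10 = 3.
q = 17: 17 mod 10 = 7.
q = 19: 19 mod 10 = 9 — not in {1, 2, 3, 5, 7}.
Hence q = 19 is a counterexample.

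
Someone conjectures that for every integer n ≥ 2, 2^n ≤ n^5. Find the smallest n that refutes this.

n = 23

A counterexample is any integer n ≥ 2 such that 2^n > n^5; we check each in order.
For n = 2, 3, 4, 5, …, 20, 21, 22 the conclusion holds.
n = 23: 2^n = 8388608 and n^5 = 6436343, so 8388608 > 6436343.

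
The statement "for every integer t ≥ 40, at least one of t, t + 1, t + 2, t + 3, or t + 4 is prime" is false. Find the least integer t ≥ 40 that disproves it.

t = 48

We need the least integer t ≥ 40 for which t, t + 1, t + 2, t + 3, t + 4 are all composite.
For t = 40, 41, 42, 43, 44, 45, 46, 47 the conclusion holds.
t = 48: 48 = 2 × 24; 49 = 7 × 7; 50 = 2 × 25; 51 = 3 × 17; 52 = 2 × 26 — all composite.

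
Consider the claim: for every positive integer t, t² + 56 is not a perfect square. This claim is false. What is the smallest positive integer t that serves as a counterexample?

t = 5

Check each positive integer t in order until t² + 56 is a perfect square.
t = 1: 1² + 56 = 57, not a perfect square.
t = 2: 2² + 56 = 60, not a perfect square.
t = 3: 3² + 56 = 65, not a perfect square.
t = 4: 4² + 56 = 72, not a perfect square.
t = 5: 5² + 56 = 81 = 9², a perfect square.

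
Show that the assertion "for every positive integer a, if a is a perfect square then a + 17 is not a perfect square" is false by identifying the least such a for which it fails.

A counterexample is any positive integer a such that a is a perfect square but a + 17 is a perfect square; we check each in order.
For a = 1, 4, 9, 16, 25, 36, 49 the conclusion holds.
a = 64: 64 = 8² and 64 + 17 = 81 = 9².
Thus a = 64 disproves the claim, and no smaller a works.

a = 64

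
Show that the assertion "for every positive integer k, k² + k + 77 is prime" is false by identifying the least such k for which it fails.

k = 6

Check each positive integer k in order until k² + k + 77 is not prime.
The first 5 eligible values, up to k = 5, all satisfy the conclusion.
k = 6: k² + k + 77 = 119 = 7 × 17, composite.
Hence k = 6 is a counterexample.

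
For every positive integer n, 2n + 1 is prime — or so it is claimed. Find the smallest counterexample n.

n = 4

We need the least positive integer n for which 2n + 1 is not prime.
n = 1: 2n + 1 = 3, prime.
n = 2: 2n + 1 = 5, prime.
n = 3: 2n + 1 = 7, prime.
n = 4: 2n + 1 = 9 = 3 × 3, composite.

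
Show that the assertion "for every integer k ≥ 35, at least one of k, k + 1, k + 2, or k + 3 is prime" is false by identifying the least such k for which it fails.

k = 48

The first 13 eligible values, up to k = 47, all satisfy the conclusion.
k = 48: 48 = 2 × 24; 49 = 7 × 7; 50 = 2 × 25; 51 = 3 × 17 — all composite.
So k = 48 is the smallest counterexample.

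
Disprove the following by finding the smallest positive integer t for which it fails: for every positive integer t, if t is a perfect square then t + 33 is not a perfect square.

t = 16

We need the least positive integer t for which t is a perfect square but t + 33 is a perfect square.
t = 1: 1 + 33 = 34, not a perfect square.
t = 4: 4 + 33 = 37, not a perfect square.
t = 9: 9 + 33 = 42, not a perfect square.
t = 16: 16 = 4² and 16 + 33 = 49 = 7².
Thus t = 16 disproves the claim, and no smaller t works.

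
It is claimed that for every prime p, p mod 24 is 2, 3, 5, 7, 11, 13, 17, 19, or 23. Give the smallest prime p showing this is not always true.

Check each prime p in order until the claim fails.
For p = 2, 3, 5, 7, …, 61, 67, 71 the conclusion holds.
p = 73: 73 mod 24 = 1 — not in {2, 3, 5, 7, 11, 13, 17, 19, 23}.

p = 73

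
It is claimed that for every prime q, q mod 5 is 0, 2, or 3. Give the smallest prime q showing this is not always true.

q = 11

Check each prime q in order until the claim fails.
The first 4 eligible values, up to q = 7, all satisfy the conclusion.
q = 11: 11 mod 5 = 1 — not in {0, 2, 3}.
Thus q = 11 disproves the claim, and no smaller q works.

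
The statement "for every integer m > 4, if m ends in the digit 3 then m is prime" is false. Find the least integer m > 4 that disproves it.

Check each integer m > 4 in order until m ends in the digit 3 but m is not prime.
m = 13: 13 ends in 3 and is prime.
m = 23: 23 ends in 3 and is prime.
m = 33: 33 ends in 3; 33 = 3 × 11, composite.

m = 33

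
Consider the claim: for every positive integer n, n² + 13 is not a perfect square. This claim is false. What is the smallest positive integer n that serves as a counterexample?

n = 6

Check each positive integer n in order until n² + 13 is a perfect square.
For n = 1, 2, 3, 4, 5 the conclusion holds.
n = 6: 6² + 13 = 49 = 7², a perfect square.
Hence n = 6 is a counterexample.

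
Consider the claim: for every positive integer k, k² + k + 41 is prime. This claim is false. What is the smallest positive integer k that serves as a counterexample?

k = 40

For k = 1, 2, 3, 4, …, 37, 38, 39 the conclusion holds.
k = 40: k² + k + 41 = 1681 = 41 × 41, composite.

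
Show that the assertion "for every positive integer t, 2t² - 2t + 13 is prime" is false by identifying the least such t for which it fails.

t = 3

Check each positive integer t in order until 2t² - 2t + 13 is not prime.
For t = 1, 2 the conclusion holds.
t = 3: 2t² - 2t + 13 = 25 = 5 × 5, composite.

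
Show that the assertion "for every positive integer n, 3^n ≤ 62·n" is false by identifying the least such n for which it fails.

For n = 1, 2, 3, 4, 5 the conclusion holds.
n = 6: 3^n = 729 and 62·n = 372, so 729 > 372.

n = 6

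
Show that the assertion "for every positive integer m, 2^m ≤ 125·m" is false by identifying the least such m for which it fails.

m = 11

Check each positive integer m in order until 2^m > 125·m.
For m = 1, 2, 3, 4, 5, 6, 7, 8, 9, 10 the conclusion holds.
m = 11: 2^m = 2048 and 125·m = 1375, so 2048 > 1375.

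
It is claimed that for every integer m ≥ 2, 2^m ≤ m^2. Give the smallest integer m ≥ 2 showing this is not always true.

We need the least integer m ≥ 2 for which 2^m > m^2.
For m = 2, 3, 4 the conclusion holds.
m = 5: 2^m = 32 and m^2 = 25, so 32 > 25.
So m = 5 is the smallest counterexample.

m = 5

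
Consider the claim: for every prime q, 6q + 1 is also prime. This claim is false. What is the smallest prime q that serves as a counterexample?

A counterexample is any prime q such that 6q + 1 is not prime; we check each in order.
For q = 2, 3, 5, 7, 11, 13, 17 the conclusion holds.
q = 19: 6q + 1 = 115 = 5 × 23, not prime.
Hence q = 19 is a counterexample.

q = 19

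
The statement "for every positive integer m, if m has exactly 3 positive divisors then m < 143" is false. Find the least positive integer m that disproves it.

m = 169

We need the least positive integer m for which m has exactly 3 positive divisors but the claim fails.
For m = 4, 9, 25, 49, 121 the conclusion holds.
m = 169: τ(169) = 3; 169 ≥ 143.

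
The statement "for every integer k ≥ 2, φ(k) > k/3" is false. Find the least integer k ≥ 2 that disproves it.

k = 6

Check each integer k ≥ 2 in order until the claim fails.
For k = 2, 3, 4, 5 the conclusion holds.
k = 6: φ(6) = 2 and 6/3 = 2, so φ(6) ≤ 6/3.
Thus k = 6 disproves the claim, and no smaller k works.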